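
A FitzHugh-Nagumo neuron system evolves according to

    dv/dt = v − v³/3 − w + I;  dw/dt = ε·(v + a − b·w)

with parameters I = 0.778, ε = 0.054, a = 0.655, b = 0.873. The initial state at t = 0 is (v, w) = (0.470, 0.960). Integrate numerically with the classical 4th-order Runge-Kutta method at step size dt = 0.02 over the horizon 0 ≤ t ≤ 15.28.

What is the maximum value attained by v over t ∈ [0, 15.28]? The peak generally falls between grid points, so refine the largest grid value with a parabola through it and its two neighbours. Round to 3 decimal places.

max v = 1.506

t=0.000: state=(0.470, 0.960)
step 1 (dt=0.02): k1=(0.253, 0.015), k2=(0.255, 0.016), k3=(0.255, 0.016), k4=(0.257, 0.016); state += dt/6·(k1+2k2+2k3+k4)
t=0.020: state=(0.475, 0.960)
t=0.040: state=(0.480, 0.961)
t=0.060: state=(0.486, 0.961)
continuing one RK4 step at a time; state shown every 25 steps (Δt=0.5):
t=0.500: state=(0.620, 0.970)
t=1.000: state=(0.817, 0.984)
t=1.500: state=(1.038, 1.003)
t=2.000: state=(1.241, 1.027)
t=2.500: state=(1.385, 1.056)
t=3.000: state=(1.465, 1.087)
t=3.500: state=(1.499, 1.119)
t=4.000: state=(1.506, 1.151)
t=4.500: state=(1.498, 1.181)
t=5.000: state=(1.482, 1.211)
t=5.500: state=(1.462, 1.240)
t=6.000: state=(1.441, 1.267)
t=6.500: state=(1.418, 1.293)
t=7.000: state=(1.394, 1.318)
t=7.500: state=(1.369, 1.342)
t=8.000: state=(1.344, 1.364)
t=8.500: state=(1.318, 1.385)
t=9.000: state=(1.291, 1.405)
t=9.500: state=(1.264, 1.424)
t=10.000: state=(1.236, 1.442)
t=10.500: state=(1.207, 1.458)
t=11.000: state=(1.177, 1.474)
t=11.500: state=(1.145, 1.488)
t=12.000: state=(1.112, 1.501)
t=12.500: state=(1.076, 1.512)
t=13.000: state=(1.038, 1.523)
t=13.500: state=(0.996, 1.532)
t=14.000: state=(0.950, 1.540)
t=14.500: state=(0.898, 1.546)
t=15.000: state=(0.838, 1.551)
t=15.280: state=(0.799, 1.552)
largest grid value and its neighbours: v(3.900)=1.50591, v(3.920)=1.50592, v(3.940)=1.50591
parabola through these three points peaks at t≈3.919 with v≈1.50592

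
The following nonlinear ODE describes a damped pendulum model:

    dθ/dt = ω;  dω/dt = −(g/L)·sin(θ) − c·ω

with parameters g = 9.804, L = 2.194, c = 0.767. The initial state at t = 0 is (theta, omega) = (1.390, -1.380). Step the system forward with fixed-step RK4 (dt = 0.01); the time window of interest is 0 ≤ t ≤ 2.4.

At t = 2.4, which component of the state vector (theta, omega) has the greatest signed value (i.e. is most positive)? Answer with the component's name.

largest component: omega

t=0.000: state=(1.390, -1.380)
step 1 (dt=0.01): k1=(-1.380, -3.337), k2=(-1.397, -3.319), k3=(-1.397, -3.319), k4=(-1.413, -3.300); state += dt/6·(k1+2k2+2k3+k4)
t=0.010: state=(1.376, -1.413)
t=0.020: state=(1.362, -1.446)
t=0.030: state=(1.347, -1.478)
continuing one RK4 step at a time; state shown every 10 steps (Δt=0.1):
t=0.100: state=(1.236, -1.694)
t=0.200: state=(1.053, -1.960)
t=0.300: state=(0.846, -2.165)
t=0.400: state=(0.622, -2.292)
t=0.500: state=(0.391, -2.331)
t=0.600: state=(0.160, -2.274)
t=0.700: state=(-0.061, -2.126)
t=0.800: state=(-0.263, -1.899)
t=0.900: state=(-0.439, -1.609)
t=1.000: state=(-0.584, -1.279)
t=1.100: state=(-0.694, -0.927)
t=1.200: state=(-0.769, -0.570)
t=1.300: state=(-0.808, -0.222)
t=1.400: state=(-0.814, 0.107)
t=1.500: state=(-0.788, 0.409)
t=1.600: state=(-0.733, 0.676)
t=1.700: state=(-0.654, 0.901)
t=1.800: state=(-0.555, 1.079)
t=1.900: state=(-0.440, 1.205)
t=2.000: state=(-0.316, 1.274)
t=2.100: state=(-0.187, 1.287)
t=2.200: state=(-0.060, 1.244)
t=2.300: state=(0.060, 1.152)
t=2.400: state=(0.169, 1.017)
compare at T: theta=0.169, omega=1.017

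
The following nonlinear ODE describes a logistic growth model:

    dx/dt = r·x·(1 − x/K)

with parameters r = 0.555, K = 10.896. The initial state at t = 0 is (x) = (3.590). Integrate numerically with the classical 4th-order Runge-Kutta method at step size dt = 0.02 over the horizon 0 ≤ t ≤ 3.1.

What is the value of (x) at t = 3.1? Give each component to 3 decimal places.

(x) = (7.987)

t=0.000: state=(3.590)
step 1 (dt=0.02): k1=(1.336), k2=(1.338), k3=(1.339), k4=(1.341); state += dt/6·(k1+2k2+2k3+k4)
t=0.020: state=(3.617)
t=0.040: state=(3.644)
t=0.060: state=(3.671)
continuing one RK4 step at a time; state shown every 10 steps (Δt=0.2):
t=0.200: state=(3.862)
t=0.400: state=(4.143)
t=0.600: state=(4.432)
t=0.800: state=(4.726)
t=1.000: state=(5.025)
t=1.200: state=(5.327)
t=1.400: state=(5.629)
t=1.600: state=(5.930)
t=1.800: state=(6.228)
t=2.000: state=(6.522)
t=2.200: state=(6.809)
t=2.400: state=(7.088)
t=2.600: state=(7.359)
t=2.800: state=(7.618)
t=3.000: state=(7.867)
t=3.100: state=(7.987)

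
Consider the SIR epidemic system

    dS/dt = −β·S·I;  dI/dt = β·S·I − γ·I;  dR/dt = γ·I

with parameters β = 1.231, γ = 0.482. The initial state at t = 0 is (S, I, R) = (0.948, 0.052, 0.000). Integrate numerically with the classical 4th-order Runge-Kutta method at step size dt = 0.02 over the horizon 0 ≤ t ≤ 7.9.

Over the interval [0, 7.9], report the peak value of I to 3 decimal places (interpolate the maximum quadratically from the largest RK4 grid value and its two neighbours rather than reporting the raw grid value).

t=0.000: state=(0.948, 0.052, 0.000)
step 1 (dt=0.02): k1=(-0.061, 0.036, 0.025), k2=(-0.061, 0.036, 0.025), k3=(-0.061, 0.036, 0.025), k4=(-0.061, 0.036, 0.025); state += dt/6·(k1+2k2+2k3+k4)
t=0.020: state=(0.947, 0.053, 0.001)
t=0.040: state=(0.946, 0.053, 0.001)
t=0.060: state=(0.944, 0.054, 0.002)
continuing one RK4 step at a time; state shown every 25 steps (Δt=0.5):
t=0.500: state=(0.913, 0.072, 0.015)
t=1.000: state=(0.866, 0.099, 0.035)
t=1.500: state=(0.808, 0.130, 0.063)
t=2.000: state=(0.738, 0.164, 0.098)
t=2.500: state=(0.660, 0.198, 0.142)
t=3.000: state=(0.579, 0.228, 0.193)
t=3.500: state=(0.499, 0.250, 0.251)
t=4.000: state=(0.426, 0.261, 0.313)
t=4.500: state=(0.363, 0.261, 0.376)
t=5.000: state=(0.310, 0.252, 0.438)
t=5.500: state=(0.266, 0.237, 0.497)
t=6.000: state=(0.232, 0.217, 0.552)
t=6.500: state=(0.204, 0.195, 0.601)
t=7.000: state=(0.182, 0.172, 0.645)
t=7.500: state=(0.165, 0.151, 0.684)
t=7.900: state=(0.154, 0.134, 0.712)
largest grid value and its neighbours: I(4.240)=0.26221, I(4.260)=0.26222, I(4.280)=0.26222
parabola through these three points peaks at t≈4.264 with I≈0.26222

max I = 0.262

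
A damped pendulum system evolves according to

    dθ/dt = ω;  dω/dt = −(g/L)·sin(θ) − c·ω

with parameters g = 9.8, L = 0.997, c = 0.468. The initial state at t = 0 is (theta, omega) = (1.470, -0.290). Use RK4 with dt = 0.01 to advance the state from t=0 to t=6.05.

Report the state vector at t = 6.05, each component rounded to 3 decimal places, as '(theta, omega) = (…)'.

(theta, omega) = (0.244, 0.668)

t=0.000: state=(1.470, -0.290)
step 1 (dt=0.01): k1=(-0.290, -9.644), k2=(-0.338, -9.620), k3=(-0.338, -9.620), k4=(-0.386, -9.595); state += dt/6·(k1+2k2+2k3+k4)
t=0.010: state=(1.467, -0.386)
t=0.020: state=(1.462, -0.482)
t=0.030: state=(1.457, -0.577)
continuing one RK4 step at a time; state shown every 20 steps (Δt=0.2):
t=0.200: state=(1.226, -2.101)
t=0.400: state=(0.661, -3.431)
t=0.600: state=(-0.071, -3.654)
t=0.800: state=(-0.712, -2.584)
t=1.000: state=(-1.062, -0.869)
t=1.200: state=(-1.059, 0.872)
t=1.400: state=(-0.735, 2.279)
t=1.600: state=(-0.199, 2.921)
t=1.800: state=(0.360, 2.489)
t=2.000: state=(0.743, 1.252)
t=2.200: state=(0.845, -0.230)
t=2.400: state=(0.663, -1.520)
t=2.600: state=(0.275, -2.242)
t=2.800: state=(-0.176, -2.123)
t=3.000: state=(-0.524, -1.262)
t=3.200: state=(-0.659, -0.071)
t=3.400: state=(-0.558, 1.035)
t=3.600: state=(-0.274, 1.715)
t=3.800: state=(0.083, 1.735)
t=4.000: state=(0.378, 1.130)
t=4.200: state=(0.513, 0.193)
t=4.400: state=(0.457, -0.723)
t=4.600: state=(0.245, -1.317)
t=4.800: state=(-0.035, -1.394)
t=5.000: state=(-0.278, -0.960)
t=5.200: state=(-0.399, -0.229)
t=5.400: state=(-0.368, 0.516)
t=5.600: state=(-0.209, 1.016)
t=5.800: state=(0.011, 1.111)
t=6.000: state=(0.207, 0.795)
t=6.050: state=(0.244, 0.668)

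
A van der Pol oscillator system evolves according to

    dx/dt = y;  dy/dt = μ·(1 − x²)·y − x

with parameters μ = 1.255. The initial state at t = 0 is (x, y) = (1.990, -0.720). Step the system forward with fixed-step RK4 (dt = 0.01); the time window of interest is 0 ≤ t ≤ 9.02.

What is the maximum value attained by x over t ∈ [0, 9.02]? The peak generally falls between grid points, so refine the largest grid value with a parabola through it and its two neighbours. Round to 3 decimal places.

t=0.000: state=(1.990, -0.720)
step 1 (dt=0.01): k1=(-0.720, 0.685), k2=(-0.717, 0.663), k3=(-0.717, 0.663), k4=(-0.713, 0.642); state += dt/6·(k1+2k2+2k3+k4)
t=0.010: state=(1.983, -0.713)
t=0.020: state=(1.976, -0.707)
t=0.030: state=(1.969, -0.701)
continuing one RK4 step at a time; state shown every 50 steps (Δt=0.5):
t=0.500: state=(1.661, -0.664)
t=1.000: state=(1.289, -0.852)
t=1.500: state=(0.763, -1.325)
t=2.000: state=(-0.150, -2.461)
t=2.500: state=(-1.526, -2.281)
t=3.000: state=(-2.015, -0.025)
t=3.500: state=(-1.873, 0.461)
t=4.000: state=(-1.598, 0.635)
t=4.500: state=(-1.226, 0.877)
t=5.000: state=(-0.674, 1.413)
t=5.500: state=(0.308, 2.622)
t=6.000: state=(1.652, 1.930)
t=6.500: state=(2.010, -0.088)
t=7.000: state=(1.841, -0.486)
t=7.500: state=(1.555, -0.659)
t=8.000: state=(1.167, -0.924)
t=8.500: state=(0.577, -1.528)
t=9.000: state=(-0.486, -2.783)
t=9.020: state=(-0.542, -2.825)
largest grid value and its neighbours: x(6.440)=2.01202, x(6.450)=2.01216, x(6.460)=2.01209
parabola through these three points peaks at t≈6.452 with x≈2.01216

max x = 2.012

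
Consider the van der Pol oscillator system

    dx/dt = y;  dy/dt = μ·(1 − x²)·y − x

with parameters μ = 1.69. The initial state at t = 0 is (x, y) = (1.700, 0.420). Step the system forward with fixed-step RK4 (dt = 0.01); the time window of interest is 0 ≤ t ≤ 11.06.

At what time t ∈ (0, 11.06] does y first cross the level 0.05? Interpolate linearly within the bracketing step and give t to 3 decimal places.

t=0.000: state=(1.700, 0.420)
step 1 (dt=0.01): k1=(0.420, -3.042), k2=(0.405, -3.000), k3=(0.405, -3.000), k4=(0.390, -2.959); state += dt/6·(k1+2k2+2k3+k4)
t=0.010: state=(1.704, 0.390)
t=0.020: state=(1.708, 0.361)
t=0.030: state=(1.711, 0.332)
t=0.150: state=(1.733, 0.052)
next step: t=0.160: state=(1.734, 0.033) — y has crossed 0.05
linear interpolation between t=0.150 (0.05228) and t=0.160 (0.03350) → t≈0.151

t = 0.151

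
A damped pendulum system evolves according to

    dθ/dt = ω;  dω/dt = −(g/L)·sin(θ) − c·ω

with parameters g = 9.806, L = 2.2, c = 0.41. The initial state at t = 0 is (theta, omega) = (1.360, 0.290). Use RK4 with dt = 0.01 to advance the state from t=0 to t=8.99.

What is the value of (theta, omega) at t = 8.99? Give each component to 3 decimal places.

t=0.000: state=(1.360, 0.290)
step 1 (dt=0.01): k1=(0.290, -4.478), k2=(0.268, -4.470), k3=(0.268, -4.470), k4=(0.245, -4.462); state += dt/6·(k1+2k2+2k3+k4)
t=0.010: state=(1.363, 0.245)
t=0.020: state=(1.365, 0.201)
t=0.030: state=(1.367, 0.156)
continuing one RK4 step at a time; state shown every 50 steps (Δt=0.5):
t=0.500: state=(0.988, -1.663)
t=1.000: state=(-0.072, -2.212)
t=1.500: state=(-0.872, -0.780)
t=2.000: state=(-0.809, 0.957)
t=2.500: state=(-0.087, 1.665)
t=3.000: state=(0.577, 0.783)
t=3.500: state=(0.616, -0.589)
t=4.000: state=(0.113, -1.224)
t=4.500: state=(-0.397, -0.649)
t=5.000: state=(-0.458, 0.389)
t=5.500: state=(-0.100, 0.898)
t=6.000: state=(0.282, 0.502)
t=6.500: state=(0.338, -0.271)
t=7.000: state=(0.078, -0.660)
t=7.500: state=(-0.205, -0.376)
t=8.000: state=(-0.249, 0.195)
t=8.500: state=(-0.059, 0.485)
t=8.990: state=(0.147, 0.286)

(theta, omega) = (0.147, 0.286)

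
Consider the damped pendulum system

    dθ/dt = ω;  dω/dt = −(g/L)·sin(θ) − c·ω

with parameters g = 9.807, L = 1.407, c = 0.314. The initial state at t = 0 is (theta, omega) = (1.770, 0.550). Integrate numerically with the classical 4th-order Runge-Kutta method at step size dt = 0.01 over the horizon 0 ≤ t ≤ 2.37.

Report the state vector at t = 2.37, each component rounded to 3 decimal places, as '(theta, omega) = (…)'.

t=0.000: state=(1.770, 0.550)
step 1 (dt=0.01): k1=(0.550, -7.005), k2=(0.515, -6.990), k3=(0.515, -6.990), k4=(0.480, -6.976); state += dt/6·(k1+2k2+2k3+k4)
t=0.010: state=(1.775, 0.480)
t=0.020: state=(1.780, 0.410)
t=0.030: state=(1.783, 0.341)
continuing one RK4 step at a time; state shown every 10 steps (Δt=0.1):
t=0.100: state=(1.790, -0.137)
t=0.200: state=(1.743, -0.805)
t=0.300: state=(1.630, -1.461)
t=0.400: state=(1.451, -2.101)
t=0.500: state=(1.211, -2.702)
t=0.600: state=(0.914, -3.217)
t=0.700: state=(0.572, -3.580)
t=0.800: state=(0.205, -3.729)
t=0.900: state=(-0.165, -3.626)
t=1.000: state=(-0.512, -3.285)
t=1.100: state=(-0.816, -2.759)
t=1.200: state=(-1.060, -2.119)
t=1.300: state=(-1.238, -1.427)
t=1.400: state=(-1.345, -0.723)
t=1.500: state=(-1.383, -0.028)
t=1.600: state=(-1.351, 0.646)
t=1.700: state=(-1.254, 1.288)
t=1.800: state=(-1.095, 1.882)
t=1.900: state=(-0.881, 2.397)
t=2.000: state=(-0.620, 2.791)
t=2.100: state=(-0.328, 3.017)
t=2.200: state=(-0.023, 3.043)
t=2.300: state=(0.274, 2.862)
t=2.370: state=(0.466, 2.625)

(theta, omega) = (0.466, 2.625)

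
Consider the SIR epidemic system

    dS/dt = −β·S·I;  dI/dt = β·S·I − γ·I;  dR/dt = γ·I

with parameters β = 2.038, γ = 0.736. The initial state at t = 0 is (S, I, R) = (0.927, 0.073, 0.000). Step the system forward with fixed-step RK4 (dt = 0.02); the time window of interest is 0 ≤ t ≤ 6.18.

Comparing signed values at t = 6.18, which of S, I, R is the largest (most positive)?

largest component: R

t=0.000: state=(0.927, 0.073, 0.000)
step 1 (dt=0.02): k1=(-0.138, 0.084, 0.054), k2=(-0.139, 0.085, 0.054), k3=(-0.139, 0.085, 0.054), k4=(-0.141, 0.086, 0.055); state += dt/6·(k1+2k2+2k3+k4)
t=0.020: state=(0.924, 0.075, 0.001)
t=0.040: state=(0.921, 0.076, 0.002)
t=0.060: state=(0.918, 0.078, 0.003)
continuing one RK4 step at a time; state shown every 10 steps (Δt=0.2):
t=0.200: state=(0.897, 0.091, 0.012)
t=0.400: state=(0.860, 0.113, 0.027)
t=0.600: state=(0.817, 0.137, 0.045)
t=0.800: state=(0.769, 0.164, 0.068)
t=1.000: state=(0.715, 0.191, 0.094)
t=1.200: state=(0.658, 0.218, 0.124)
t=1.400: state=(0.599, 0.243, 0.158)
t=1.600: state=(0.540, 0.265, 0.195)
t=1.800: state=(0.483, 0.282, 0.236)
t=2.000: state=(0.429, 0.293, 0.278)
t=2.200: state=(0.381, 0.298, 0.321)
t=2.400: state=(0.337, 0.298, 0.365)
t=2.600: state=(0.299, 0.292, 0.409)
t=2.800: state=(0.266, 0.283, 0.451)
t=3.000: state=(0.237, 0.271, 0.492)
t=3.200: state=(0.213, 0.256, 0.531)
t=3.400: state=(0.193, 0.240, 0.567)
t=3.600: state=(0.175, 0.223, 0.601)
t=3.800: state=(0.161, 0.206, 0.633)
t=4.000: state=(0.148, 0.190, 0.662)
t=4.200: state=(0.138, 0.174, 0.689)
t=4.400: state=(0.129, 0.158, 0.713)
t=4.600: state=(0.121, 0.144, 0.735)
t=4.800: state=(0.114, 0.130, 0.756)
t=5.000: state=(0.109, 0.117, 0.774)
t=5.200: state=(0.104, 0.106, 0.790)
t=5.400: state=(0.100, 0.095, 0.805)
t=5.600: state=(0.096, 0.086, 0.818)
t=5.800: state=(0.093, 0.077, 0.830)
t=6.000: state=(0.090, 0.069, 0.841)
t=6.180: state=(0.088, 0.062, 0.850)
compare at T: S=0.088, I=0.062, R=0.850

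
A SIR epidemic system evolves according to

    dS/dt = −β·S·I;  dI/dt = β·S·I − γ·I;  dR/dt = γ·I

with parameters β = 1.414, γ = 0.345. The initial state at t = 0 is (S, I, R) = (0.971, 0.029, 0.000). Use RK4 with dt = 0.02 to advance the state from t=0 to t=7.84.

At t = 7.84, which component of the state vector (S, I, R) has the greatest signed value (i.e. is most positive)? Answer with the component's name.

largest component: R

t=0.000: state=(0.971, 0.029, 0.000)
step 1 (dt=0.02): k1=(-0.040, 0.030, 0.010), k2=(-0.040, 0.030, 0.010), k3=(-0.040, 0.030, 0.010), k4=(-0.041, 0.030, 0.010); state += dt/6·(k1+2k2+2k3+k4)
t=0.020: state=(0.970, 0.030, 0.000)
t=0.040: state=(0.969, 0.030, 0.000)
t=0.060: state=(0.969, 0.031, 0.001)
continuing one RK4 step at a time; state shown every 25 steps (Δt=0.5):
t=0.500: state=(0.945, 0.048, 0.007)
t=1.000: state=(0.905, 0.078, 0.017)
t=1.500: state=(0.844, 0.122, 0.034)
t=2.000: state=(0.759, 0.181, 0.060)
t=2.500: state=(0.652, 0.251, 0.097)
t=3.000: state=(0.532, 0.321, 0.147)
t=3.500: state=(0.415, 0.378, 0.207)
t=4.000: state=(0.314, 0.411, 0.276)
t=4.500: state=(0.234, 0.419, 0.347)
t=5.000: state=(0.174, 0.407, 0.419)
t=5.500: state=(0.132, 0.381, 0.487)
t=6.000: state=(0.102, 0.348, 0.550)
t=6.500: state=(0.081, 0.312, 0.607)
t=7.000: state=(0.066, 0.277, 0.658)
t=7.500: state=(0.055, 0.243, 0.703)
t=7.840: state=(0.049, 0.221, 0.730)
compare at T: S=0.049, I=0.221, R=0.730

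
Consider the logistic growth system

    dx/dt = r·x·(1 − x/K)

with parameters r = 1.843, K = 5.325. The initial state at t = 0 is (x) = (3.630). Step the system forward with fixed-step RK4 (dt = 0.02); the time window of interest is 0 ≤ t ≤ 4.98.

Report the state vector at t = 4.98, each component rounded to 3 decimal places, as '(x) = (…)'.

t=0.000: state=(3.630)
step 1 (dt=0.02): k1=(2.130), k2=(2.115), k3=(2.115), k4=(2.101); state += dt/6·(k1+2k2+2k3+k4)
t=0.020: state=(3.672)
t=0.040: state=(3.714)
t=0.060: state=(3.755)
continuing one RK4 step at a time; state shown every 10 steps (Δt=0.2):
t=0.200: state=(4.025)
t=0.400: state=(4.353)
t=0.600: state=(4.612)
t=0.800: state=(4.811)
t=1.000: state=(4.958)
t=1.200: state=(5.066)
t=1.400: state=(5.143)
t=1.600: state=(5.198)
t=1.800: state=(5.236)
t=2.000: state=(5.263)
t=2.200: state=(5.282)
t=2.400: state=(5.295)
t=2.600: state=(5.304)
t=2.800: state=(5.311)
t=3.000: state=(5.315)
t=3.200: state=(5.318)
t=3.400: state=(5.320)
t=3.600: state=(5.322)
t=3.800: state=(5.323)
t=4.000: state=(5.323)
t=4.200: state=(5.324)
t=4.400: state=(5.324)
t=4.600: state=(5.324)
t=4.800: state=(5.325)
t=4.980: state=(5.325)

(x) = (5.325)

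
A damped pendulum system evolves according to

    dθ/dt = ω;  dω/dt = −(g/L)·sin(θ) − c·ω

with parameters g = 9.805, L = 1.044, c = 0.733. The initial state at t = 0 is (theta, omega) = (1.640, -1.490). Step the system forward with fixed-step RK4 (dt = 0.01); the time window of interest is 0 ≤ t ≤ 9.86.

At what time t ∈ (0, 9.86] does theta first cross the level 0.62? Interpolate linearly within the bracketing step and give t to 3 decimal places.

t = 0.364

t=0.000: state=(1.640, -1.490)
step 1 (dt=0.01): k1=(-1.490, -8.277), k2=(-1.531, -8.251), k3=(-1.531, -8.252), k4=(-1.573, -8.225); state += dt/6·(k1+2k2+2k3+k4)
t=0.010: state=(1.625, -1.573)
t=0.020: state=(1.609, -1.655)
t=0.030: state=(1.592, -1.736)
t=0.360: state=(0.635, -3.779)
next step: t=0.370: state=(0.597, -3.806) — theta has crossed 0.62
linear interpolation between t=0.360 (0.63463) and t=0.370 (0.59670) → t≈0.364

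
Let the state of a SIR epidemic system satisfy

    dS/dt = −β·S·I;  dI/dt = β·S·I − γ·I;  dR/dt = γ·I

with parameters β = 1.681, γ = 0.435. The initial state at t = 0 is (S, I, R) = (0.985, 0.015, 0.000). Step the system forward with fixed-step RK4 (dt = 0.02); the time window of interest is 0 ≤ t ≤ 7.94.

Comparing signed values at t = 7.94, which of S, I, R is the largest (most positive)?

largest component: R

t=0.000: state=(0.985, 0.015, 0.000)
step 1 (dt=0.02): k1=(-0.025, 0.018, 0.007), k2=(-0.025, 0.019, 0.007), k3=(-0.025, 0.019, 0.007), k4=(-0.025, 0.019, 0.007); state += dt/6·(k1+2k2+2k3+k4)
t=0.020: state=(0.984, 0.015, 0.000)
t=0.040: state=(0.984, 0.016, 0.000)
t=0.060: state=(0.983, 0.016, 0.000)
continuing one RK4 step at a time; state shown every 25 steps (Δt=0.5):
t=0.500: state=(0.968, 0.027, 0.004)
t=1.000: state=(0.938, 0.049, 0.013)
t=1.500: state=(0.888, 0.085, 0.027)
t=2.000: state=(0.808, 0.141, 0.051)
t=2.500: state=(0.697, 0.213, 0.089)
t=3.000: state=(0.564, 0.292, 0.144)
t=3.500: state=(0.429, 0.356, 0.215)
t=4.000: state=(0.312, 0.390, 0.297)
t=4.500: state=(0.224, 0.393, 0.383)
t=5.000: state=(0.163, 0.371, 0.466)
t=5.500: state=(0.121, 0.336, 0.543)
t=6.000: state=(0.093, 0.295, 0.612)
t=6.500: state=(0.073, 0.255, 0.672)
t=7.000: state=(0.060, 0.217, 0.723)
t=7.500: state=(0.051, 0.183, 0.766)
t=7.940: state=(0.045, 0.156, 0.799)
compare at T: S=0.045, I=0.156, R=0.799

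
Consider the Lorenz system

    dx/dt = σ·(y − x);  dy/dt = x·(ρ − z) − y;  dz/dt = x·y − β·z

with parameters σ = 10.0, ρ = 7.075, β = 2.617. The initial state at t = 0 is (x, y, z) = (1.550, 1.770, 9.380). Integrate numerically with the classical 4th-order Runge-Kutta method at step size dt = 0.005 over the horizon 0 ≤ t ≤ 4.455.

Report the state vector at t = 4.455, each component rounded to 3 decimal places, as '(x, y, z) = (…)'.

(x, y, z) = (3.925, 3.981, 5.898)

t=0.000: state=(1.550, 1.770, 9.380)
step 1 (dt=0.005): k1=(2.200, -5.343, -21.804), k2=(2.011, -5.257, -21.672), k3=(2.018, -5.257, -21.674), k4=(1.836, -5.171, -21.544); state += dt/6·(k1+2k2+2k3+k4)
t=0.005: state=(1.560, 1.744, 9.272)
t=0.010: state=(1.568, 1.718, 9.165)
t=0.015: state=(1.575, 1.694, 9.059)
continuing one RK4 step at a time; state shown every 40 steps (Δt=0.2):
t=0.200: state=(1.419, 1.338, 5.898)
t=0.400: state=(1.519, 1.705, 3.827)
t=0.600: state=(2.178, 2.660, 2.893)
t=0.800: state=(3.465, 4.253, 3.273)
t=1.000: state=(5.021, 5.635, 5.419)
t=1.200: state=(5.293, 4.910, 7.728)
t=1.400: state=(4.042, 3.382, 7.518)
t=1.600: state=(3.141, 2.924, 6.108)
t=1.800: state=(3.107, 3.260, 5.078)
t=2.000: state=(3.637, 3.981, 4.918)
t=2.200: state=(4.311, 4.587, 5.638)
t=2.400: state=(4.557, 4.507, 6.569)
t=2.600: state=(4.201, 3.948, 6.778)
t=2.800: state=(3.754, 3.596, 6.302)
t=3.000: state=(3.623, 3.647, 5.778)
t=3.200: state=(3.802, 3.938, 5.612)
t=3.400: state=(4.081, 4.201, 5.849)
t=3.600: state=(4.214, 4.218, 6.216)
t=3.800: state=(4.114, 4.026, 6.363)
t=4.000: state=(3.932, 3.855, 6.222)
t=4.200: state=(3.845, 3.839, 5.998)
t=4.400: state=(3.895, 3.945, 5.894)
t=4.455: state=(3.925, 3.981, 5.898)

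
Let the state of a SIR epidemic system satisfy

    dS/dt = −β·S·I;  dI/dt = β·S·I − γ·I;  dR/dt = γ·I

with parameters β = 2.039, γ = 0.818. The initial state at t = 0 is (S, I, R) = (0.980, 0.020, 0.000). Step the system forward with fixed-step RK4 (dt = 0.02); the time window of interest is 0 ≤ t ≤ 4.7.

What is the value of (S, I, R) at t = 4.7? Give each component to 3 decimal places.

(S, I, R) = (0.228, 0.187, 0.585)

t=0.000: state=(0.980, 0.020, 0.000)
step 1 (dt=0.02): k1=(-0.040, 0.024, 0.016), k2=(-0.040, 0.024, 0.017), k3=(-0.040, 0.024, 0.017), k4=(-0.041, 0.024, 0.017); state += dt/6·(k1+2k2+2k3+k4)
t=0.020: state=(0.979, 0.020, 0.000)
t=0.040: state=(0.978, 0.021, 0.001)
t=0.060: state=(0.978, 0.021, 0.001)
continuing one RK4 step at a time; state shown every 10 steps (Δt=0.2):
t=0.200: state=(0.971, 0.025, 0.004)
t=0.400: state=(0.960, 0.032, 0.008)
t=0.600: state=(0.946, 0.040, 0.014)
t=0.800: state=(0.929, 0.050, 0.021)
t=1.000: state=(0.908, 0.061, 0.031)
t=1.200: state=(0.883, 0.075, 0.042)
t=1.400: state=(0.854, 0.091, 0.055)
t=1.600: state=(0.820, 0.108, 0.071)
t=1.800: state=(0.782, 0.128, 0.091)
t=2.000: state=(0.739, 0.148, 0.113)
t=2.200: state=(0.693, 0.168, 0.139)
t=2.400: state=(0.644, 0.187, 0.168)
t=2.600: state=(0.595, 0.205, 0.200)
t=2.800: state=(0.545, 0.219, 0.235)
t=3.000: state=(0.498, 0.230, 0.272)
t=3.200: state=(0.452, 0.238, 0.310)
t=3.400: state=(0.410, 0.240, 0.349)
t=3.600: state=(0.372, 0.239, 0.389)
t=3.800: state=(0.338, 0.235, 0.428)
t=4.000: state=(0.307, 0.227, 0.465)
t=4.200: state=(0.281, 0.218, 0.502)
t=4.400: state=(0.257, 0.206, 0.536)
t=4.600: state=(0.237, 0.194, 0.569)
t=4.700: state=(0.228, 0.187, 0.585)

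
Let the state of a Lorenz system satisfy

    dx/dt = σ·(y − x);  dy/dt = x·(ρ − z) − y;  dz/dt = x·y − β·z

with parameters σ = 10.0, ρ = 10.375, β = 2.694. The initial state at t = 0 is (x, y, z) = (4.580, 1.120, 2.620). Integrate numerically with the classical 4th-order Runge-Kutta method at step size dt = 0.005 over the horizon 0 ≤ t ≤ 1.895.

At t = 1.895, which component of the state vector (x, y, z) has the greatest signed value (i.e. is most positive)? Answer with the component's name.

largest component: z

t=0.000: state=(4.580, 1.120, 2.620)
step 1 (dt=0.005): k1=(-34.600, 34.398, -1.929), k2=(-32.875, 33.663, -1.626), k3=(-32.937, 33.695, -1.631), k4=(-31.268, 32.988, -1.347); state += dt/6·(k1+2k2+2k3+k4)
t=0.005: state=(4.415, 1.288, 2.612)
t=0.010: state=(4.267, 1.450, 2.606)
t=0.015: state=(4.133, 1.606, 2.603)
continuing one RK4 step at a time; state shown every 20 steps (Δt=0.1):
t=0.100: state=(3.406, 3.716, 2.808)
t=0.200: state=(4.419, 5.956, 3.801)
t=0.300: state=(6.213, 8.113, 6.259)
t=0.400: state=(7.785, 8.763, 10.190)
t=0.500: state=(7.768, 6.724, 13.279)
t=0.600: state=(6.051, 3.967, 13.361)
t=0.700: state=(4.130, 2.531, 11.583)
t=0.800: state=(2.965, 2.219, 9.547)
t=0.900: state=(2.559, 2.449, 7.838)
t=1.000: state=(2.678, 3.005, 6.603)
t=1.100: state=(3.188, 3.875, 5.924)
t=1.200: state=(4.041, 5.048, 5.945)
t=1.300: state=(5.154, 6.327, 6.864)
t=1.400: state=(6.243, 7.151, 8.688)
t=1.500: state=(6.772, 6.846, 10.736)
t=1.600: state=(6.368, 5.547, 11.819)
t=1.700: state=(5.344, 4.240, 11.515)
t=1.800: state=(4.357, 3.547, 10.410)
t=1.895: state=(3.797, 3.430, 9.225)
compare at T: x=3.797, y=3.430, z=9.225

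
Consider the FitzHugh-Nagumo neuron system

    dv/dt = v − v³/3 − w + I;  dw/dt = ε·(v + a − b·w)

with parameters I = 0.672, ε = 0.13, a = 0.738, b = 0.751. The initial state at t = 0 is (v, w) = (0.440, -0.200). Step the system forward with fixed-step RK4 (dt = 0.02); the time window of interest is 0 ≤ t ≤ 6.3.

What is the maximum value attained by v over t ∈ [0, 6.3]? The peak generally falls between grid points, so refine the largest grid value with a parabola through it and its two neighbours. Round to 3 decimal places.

max v = 1.895

t=0.000: state=(0.440, -0.200)
step 1 (dt=0.02): k1=(1.284, 0.173), k2=(1.292, 0.174), k3=(1.292, 0.174), k4=(1.301, 0.176); state += dt/6·(k1+2k2+2k3+k4)
t=0.020: state=(0.466, -0.197)
t=0.040: state=(0.492, -0.193)
t=0.060: state=(0.519, -0.189)
continuing one RK4 step at a time; state shown every 25 steps (Δt=0.5):
t=0.500: state=(1.147, -0.094)
t=1.000: state=(1.693, 0.050)
t=1.500: state=(1.879, 0.209)
t=2.000: state=(1.889, 0.366)
t=2.500: state=(1.849, 0.514)
t=3.000: state=(1.795, 0.652)
t=3.500: state=(1.737, 0.780)
t=4.000: state=(1.677, 0.898)
t=4.500: state=(1.616, 1.006)
t=5.000: state=(1.553, 1.106)
t=5.500: state=(1.487, 1.196)
t=6.000: state=(1.419, 1.278)
t=6.300: state=(1.376, 1.323)
largest grid value and its neighbours: v(1.760)=1.89504, v(1.780)=1.89512, v(1.800)=1.89506
parabola through these three points peaks at t≈1.782 with v≈1.89512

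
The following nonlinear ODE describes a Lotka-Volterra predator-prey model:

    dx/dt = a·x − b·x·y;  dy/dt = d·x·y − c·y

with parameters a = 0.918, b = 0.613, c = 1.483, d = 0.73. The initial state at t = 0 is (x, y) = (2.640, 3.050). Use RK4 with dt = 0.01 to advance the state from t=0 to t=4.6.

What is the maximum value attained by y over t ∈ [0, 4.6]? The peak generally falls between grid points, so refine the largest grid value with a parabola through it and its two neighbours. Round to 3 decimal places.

max y = 3.224

t=0.000: state=(2.640, 3.050)
step 1 (dt=0.01): k1=(-2.512, 1.355), k2=(-2.511, 1.330), k3=(-2.511, 1.330), k4=(-2.510, 1.305); state += dt/6·(k1+2k2+2k3+k4)
t=0.010: state=(2.615, 3.063)
t=0.020: state=(2.590, 3.076)
t=0.030: state=(2.565, 3.088)
continuing one RK4 step at a time; state shown every 20 steps (Δt=0.2):
t=0.200: state=(2.156, 3.216)
t=0.400: state=(1.747, 3.175)
t=0.600: state=(1.438, 2.974)
t=0.800: state=(1.221, 2.682)
t=1.000: state=(1.077, 2.356)
t=1.200: state=(0.989, 2.035)
t=1.400: state=(0.943, 1.741)
t=1.600: state=(0.930, 1.483)
t=1.800: state=(0.945, 1.264)
t=2.000: state=(0.984, 1.081)
t=2.200: state=(1.045, 0.932)
t=2.400: state=(1.129, 0.812)
t=2.600: state=(1.235, 0.717)
t=2.800: state=(1.366, 0.644)
t=3.000: state=(1.522, 0.591)
t=3.200: state=(1.704, 0.556)
t=3.400: state=(1.916, 0.538)
t=3.600: state=(2.155, 0.538)
t=3.800: state=(2.422, 0.558)
t=4.000: state=(2.711, 0.603)
t=4.200: state=(3.011, 0.681)
t=4.400: state=(3.305, 0.803)
t=4.600: state=(3.561, 0.986)
largest grid value and its neighbours: y(0.250)=3.22367, y(0.260)=3.22373, y(0.270)=3.22328
parabola through these three points peaks at t≈0.256 with y≈3.22376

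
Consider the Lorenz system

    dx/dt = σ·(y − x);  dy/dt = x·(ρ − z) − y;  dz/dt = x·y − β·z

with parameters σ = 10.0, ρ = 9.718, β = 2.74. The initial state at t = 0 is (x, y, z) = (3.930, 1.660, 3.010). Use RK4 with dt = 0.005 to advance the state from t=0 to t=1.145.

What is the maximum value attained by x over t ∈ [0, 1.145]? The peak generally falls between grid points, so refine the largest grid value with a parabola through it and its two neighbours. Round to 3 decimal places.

max x = 7.455

t=0.000: state=(3.930, 1.660, 3.010)
step 1 (dt=0.005): k1=(-22.700, 24.702, -1.724), k2=(-21.515, 24.277, -1.567), k3=(-21.555, 24.296, -1.567), k4=(-20.407, 23.888, -1.417); state += dt/6·(k1+2k2+2k3+k4)
t=0.005: state=(3.822, 1.781, 3.002)
t=0.010: state=(3.726, 1.899, 2.996)
t=0.015: state=(3.639, 2.013, 2.991)
continuing one RK4 step at a time; state shown every 10 steps (Δt=0.05):
t=0.050: state=(3.275, 2.737, 2.990)
t=0.100: state=(3.261, 3.657, 3.092)
t=0.150: state=(3.609, 4.562, 3.354)
t=0.200: state=(4.183, 5.501, 3.842)
t=0.250: state=(4.904, 6.449, 4.624)
t=0.300: state=(5.701, 7.310, 5.747)
t=0.350: state=(6.475, 7.920, 7.195)
t=0.400: state=(7.098, 8.094, 8.837)
t=0.450: state=(7.428, 7.721, 10.415)
t=0.500: state=(7.372, 6.856, 11.622)
t=0.550: state=(6.933, 5.728, 12.245)
t=0.600: state=(6.218, 4.619, 12.264)
t=0.650: state=(5.389, 3.726, 11.818)
t=0.700: state=(4.596, 3.117, 11.095)
t=0.750: state=(3.931, 2.764, 10.254)
t=0.800: state=(3.434, 2.609, 9.399)
t=0.850: state=(3.103, 2.597, 8.589)
t=0.900: state=(2.921, 2.690, 7.859)
t=0.950: state=(2.865, 2.866, 7.226)
t=1.000: state=(2.916, 3.115, 6.704)
t=1.050: state=(3.060, 3.433, 6.301)
t=1.100: state=(3.286, 3.816, 6.032)
t=1.145: state=(3.554, 4.213, 5.913)
largest grid value and its neighbours: x(0.465)=7.45430, x(0.470)=7.45482, x(0.475)=7.45126
parabola through these three points peaks at t≈0.468 with x≈7.45510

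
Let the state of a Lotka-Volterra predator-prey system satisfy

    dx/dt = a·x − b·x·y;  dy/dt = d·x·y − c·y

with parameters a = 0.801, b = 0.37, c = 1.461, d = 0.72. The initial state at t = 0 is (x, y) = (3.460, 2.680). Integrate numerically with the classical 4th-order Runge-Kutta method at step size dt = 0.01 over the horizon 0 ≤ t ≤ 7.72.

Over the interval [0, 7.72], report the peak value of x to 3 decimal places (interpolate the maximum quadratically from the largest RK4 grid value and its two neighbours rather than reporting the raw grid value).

t=0.000: state=(3.460, 2.680)
step 1 (dt=0.01): k1=(-0.659, 2.761), k2=(-0.677, 2.769), k3=(-0.677, 2.769), k4=(-0.694, 2.776); state += dt/6·(k1+2k2+2k3+k4)
t=0.010: state=(3.453, 2.708)
t=0.020: state=(3.446, 2.736)
t=0.030: state=(3.439, 2.764)
continuing one RK4 step at a time; state shown every 25 steps (Δt=0.25):
t=0.250: state=(3.192, 3.395)
t=0.500: state=(2.762, 4.034)
t=0.750: state=(2.278, 4.406)
t=1.000: state=(1.845, 4.426)
t=1.250: state=(1.513, 4.149)
t=1.500: state=(1.285, 3.699)
t=1.750: state=(1.141, 3.190)
t=2.000: state=(1.062, 2.697)
t=2.250: state=(1.033, 2.259)
t=2.500: state=(1.042, 1.889)
t=2.750: state=(1.084, 1.586)
t=3.000: state=(1.157, 1.347)
t=3.250: state=(1.260, 1.161)
t=3.500: state=(1.391, 1.023)
t=3.750: state=(1.554, 0.925)
t=4.000: state=(1.748, 0.863)
t=4.250: state=(1.975, 0.837)
t=4.500: state=(2.233, 0.848)
t=4.750: state=(2.516, 0.902)
t=5.000: state=(2.815, 1.012)
t=5.250: state=(3.107, 1.197)
t=5.500: state=(3.356, 1.488)
t=5.750: state=(3.507, 1.919)
t=6.000: state=(3.495, 2.508)
t=6.250: state=(3.279, 3.212)
t=6.500: state=(2.882, 3.890)
t=6.750: state=(2.400, 4.344)
t=7.000: state=(1.946, 4.453)
t=7.250: state=(1.587, 4.241)
t=7.500: state=(1.334, 3.823)
t=7.720: state=(1.187, 3.382)
largest grid value and its neighbours: x(5.850)=3.52480, x(5.860)=3.52503, x(5.870)=3.52495
parabola through these three points peaks at t≈5.862 with x≈3.52504

max x = 3.525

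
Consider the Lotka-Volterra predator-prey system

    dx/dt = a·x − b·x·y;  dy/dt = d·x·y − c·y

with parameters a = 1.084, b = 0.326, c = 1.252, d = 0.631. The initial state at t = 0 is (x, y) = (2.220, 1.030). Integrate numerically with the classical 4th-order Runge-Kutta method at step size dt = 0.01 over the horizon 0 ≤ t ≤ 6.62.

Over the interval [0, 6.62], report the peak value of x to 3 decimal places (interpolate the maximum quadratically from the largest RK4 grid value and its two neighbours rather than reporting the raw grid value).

t=0.000: state=(2.220, 1.030)
step 1 (dt=0.01): k1=(1.661, 0.153), k2=(1.667, 0.159), k3=(1.667, 0.159), k4=(1.672, 0.164); state += dt/6·(k1+2k2+2k3+k4)
t=0.010: state=(2.237, 1.032)
t=0.020: state=(2.253, 1.033)
t=0.030: state=(2.270, 1.035)
continuing one RK4 step at a time; state shown every 25 steps (Δt=0.25):
t=0.250: state=(2.670, 1.107)
t=0.500: state=(3.179, 1.283)
t=0.750: state=(3.709, 1.615)
t=1.000: state=(4.172, 2.203)
t=1.250: state=(4.406, 3.182)
t=1.500: state=(4.215, 4.624)
t=1.750: state=(3.544, 6.269)
t=2.000: state=(2.641, 7.471)
t=2.250: state=(1.850, 7.761)
t=2.500: state=(1.310, 7.258)
t=2.750: state=(0.985, 6.345)
t=3.000: state=(0.803, 5.335)
t=3.250: state=(0.709, 4.391)
t=3.500: state=(0.672, 3.578)
t=3.750: state=(0.677, 2.909)
t=4.000: state=(0.717, 2.373)
t=4.250: state=(0.788, 1.953)
t=4.500: state=(0.894, 1.630)
t=4.750: state=(1.037, 1.388)
t=5.000: state=(1.224, 1.212)
t=5.250: state=(1.461, 1.095)
t=5.500: state=(1.758, 1.031)
t=5.750: state=(2.121, 1.023)
t=6.000: state=(2.554, 1.080)
t=6.250: state=(3.050, 1.228)
t=6.500: state=(3.581, 1.515)
t=6.620: state=(3.829, 1.726)
largest grid value and its neighbours: x(1.270)=4.40864, x(1.280)=4.40891, x(1.290)=4.40845
parabola through these three points peaks at t≈1.279 with x≈4.40892

max x = 4.409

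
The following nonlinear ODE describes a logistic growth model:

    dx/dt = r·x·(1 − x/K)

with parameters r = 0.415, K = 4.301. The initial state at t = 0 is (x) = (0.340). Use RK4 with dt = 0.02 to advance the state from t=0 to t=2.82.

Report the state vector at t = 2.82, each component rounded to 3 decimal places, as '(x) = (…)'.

(x) = (0.932)

t=0.000: state=(0.340)
step 1 (dt=0.02): k1=(0.130), k2=(0.130), k3=(0.130), k4=(0.131); state += dt/6·(k1+2k2+2k3+k4)
t=0.020: state=(0.343)
t=0.040: state=(0.345)
t=0.060: state=(0.348)
continuing one RK4 step at a time; state shown every 5 steps (Δt=0.1):
t=0.100: state=(0.353)
t=0.200: state=(0.367)
t=0.300: state=(0.381)
t=0.400: state=(0.396)
t=0.500: state=(0.411)
t=0.600: state=(0.427)
t=0.700: state=(0.443)
t=0.800: state=(0.460)
t=0.900: state=(0.477)
t=1.000: state=(0.495)
t=1.100: state=(0.513)
t=1.200: state=(0.532)
t=1.300: state=(0.552)
t=1.400: state=(0.572)
t=1.500: state=(0.593)
t=1.600: state=(0.615)
t=1.700: state=(0.637)
t=1.800: state=(0.660)
t=1.900: state=(0.683)
t=2.000: state=(0.707)
t=2.100: state=(0.732)
t=2.200: state=(0.758)
t=2.300: state=(0.784)
t=2.400: state=(0.811)
t=2.500: state=(0.839)
t=2.600: state=(0.867)
t=2.700: state=(0.896)
t=2.800: state=(0.926)
t=2.820: state=(0.932)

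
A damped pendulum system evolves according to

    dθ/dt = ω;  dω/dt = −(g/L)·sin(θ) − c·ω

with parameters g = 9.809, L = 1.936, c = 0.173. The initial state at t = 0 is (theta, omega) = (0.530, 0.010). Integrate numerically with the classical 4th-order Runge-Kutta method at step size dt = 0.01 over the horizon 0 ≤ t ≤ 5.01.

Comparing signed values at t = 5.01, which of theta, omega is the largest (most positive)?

largest component: omega

t=0.000: state=(0.530, 0.010)
step 1 (dt=0.01): k1=(0.010, -2.563), k2=(-0.003, -2.561), k3=(-0.003, -2.561), k4=(-0.016, -2.559); state += dt/6·(k1+2k2+2k3+k4)
t=0.010: state=(0.530, -0.016)
t=0.020: state=(0.530, -0.041)
t=0.030: state=(0.529, -0.067)
continuing one RK4 step at a time; state shown every 20 steps (Δt=0.2):
t=0.200: state=(0.482, -0.480)
t=0.400: state=(0.345, -0.869)
t=0.600: state=(0.146, -1.084)
t=0.800: state=(-0.074, -1.082)
t=1.000: state=(-0.273, -0.870)
t=1.200: state=(-0.412, -0.500)
t=1.400: state=(-0.467, -0.052)
t=1.600: state=(-0.433, 0.389)
t=1.800: state=(-0.317, 0.746)
t=2.000: state=(-0.145, 0.951)
t=2.200: state=(0.050, 0.966)
t=2.400: state=(0.229, 0.791)
t=2.600: state=(0.357, 0.471)
t=2.800: state=(0.412, 0.075)
t=3.000: state=(0.387, -0.321)
t=3.200: state=(0.289, -0.645)
t=3.400: state=(0.138, -0.836)
t=3.600: state=(-0.034, -0.859)
t=3.800: state=(-0.194, -0.714)
t=4.000: state=(-0.311, -0.436)
t=4.200: state=(-0.364, -0.086)
t=4.400: state=(-0.345, 0.268)
t=4.600: state=(-0.261, 0.561)
t=4.800: state=(-0.129, 0.736)
t=5.000: state=(0.024, 0.763)
t=5.010: state=(0.032, 0.761)
compare at T: theta=0.032, omega=0.761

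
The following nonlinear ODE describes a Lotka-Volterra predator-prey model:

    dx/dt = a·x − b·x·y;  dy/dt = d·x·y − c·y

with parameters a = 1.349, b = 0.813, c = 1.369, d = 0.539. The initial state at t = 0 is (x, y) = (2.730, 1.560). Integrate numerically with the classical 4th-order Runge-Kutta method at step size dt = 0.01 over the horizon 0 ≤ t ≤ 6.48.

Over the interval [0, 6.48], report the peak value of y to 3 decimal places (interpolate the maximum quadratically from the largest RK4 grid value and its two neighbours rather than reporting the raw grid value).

t=0.000: state=(2.730, 1.560)
step 1 (dt=0.01): k1=(0.220, 0.160), k2=(0.219, 0.161), k3=(0.219, 0.161), k4=(0.217, 0.162); state += dt/6·(k1+2k2+2k3+k4)
t=0.010: state=(2.732, 1.562)
t=0.020: state=(2.734, 1.563)
t=0.030: state=(2.736, 1.565)
continuing one RK4 step at a time; state shown every 25 steps (Δt=0.25):
t=0.250: state=(2.773, 1.606)
t=0.500: state=(2.789, 1.659)
t=0.750: state=(2.773, 1.715)
t=1.000: state=(2.728, 1.764)
t=1.250: state=(2.659, 1.802)
t=1.500: state=(2.577, 1.821)
t=1.750: state=(2.494, 1.820)
t=2.000: state=(2.418, 1.799)
t=2.250: state=(2.358, 1.762)
t=2.500: state=(2.320, 1.715)
t=2.750: state=(2.306, 1.663)
t=3.000: state=(2.317, 1.612)
t=3.250: state=(2.350, 1.567)
t=3.500: state=(2.403, 1.533)
t=3.750: state=(2.472, 1.512)
t=4.000: state=(2.549, 1.506)
t=4.250: state=(2.628, 1.516)
t=4.500: state=(2.699, 1.541)
t=4.750: state=(2.754, 1.581)
t=5.000: state=(2.785, 1.631)
t=5.250: state=(2.785, 1.687)
t=5.500: state=(2.754, 1.740)
t=5.750: state=(2.696, 1.785)
t=6.000: state=(2.620, 1.814)
t=6.250: state=(2.536, 1.823)
t=6.480: state=(2.461, 1.814)
largest grid value and its neighbours: y(1.600)=1.82306, y(1.610)=1.82308, y(1.620)=1.82307
parabola through these three points peaks at t≈1.611 with y≈1.82308

max y = 1.823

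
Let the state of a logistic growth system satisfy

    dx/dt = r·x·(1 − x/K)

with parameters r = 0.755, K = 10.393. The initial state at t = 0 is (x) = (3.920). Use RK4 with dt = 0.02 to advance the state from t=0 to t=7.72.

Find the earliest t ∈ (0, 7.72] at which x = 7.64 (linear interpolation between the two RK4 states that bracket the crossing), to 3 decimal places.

t = 2.016

t=0.000: state=(3.920)
step 1 (dt=0.02): k1=(1.843), k2=(1.847), k3=(1.847), k4=(1.850); state += dt/6·(k1+2k2+2k3+k4)
t=0.020: state=(3.957)
t=0.040: state=(3.994)
t=0.060: state=(4.031)
continuing one RK4 step at a time; state shown every 25 steps (Δt=0.5):
t=0.500: state=(4.875)
t=1.000: state=(5.852)
t=1.500: state=(6.784)
t=2.000: state=(7.615)
next step: t=2.020: state=(7.646) — x has crossed 7.64
linear interpolation between t=2.000 (7.61513) and t=2.020 (7.64575) → t≈2.016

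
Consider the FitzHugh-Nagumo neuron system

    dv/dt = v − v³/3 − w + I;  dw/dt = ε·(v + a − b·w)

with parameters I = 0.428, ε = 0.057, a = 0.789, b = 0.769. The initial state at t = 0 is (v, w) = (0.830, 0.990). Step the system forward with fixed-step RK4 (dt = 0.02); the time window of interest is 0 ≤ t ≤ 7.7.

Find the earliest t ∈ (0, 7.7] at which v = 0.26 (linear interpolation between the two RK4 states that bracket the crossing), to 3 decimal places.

t=0.000: state=(0.830, 0.990)
step 1 (dt=0.02): k1=(0.077, 0.049), k2=(0.077, 0.049), k3=(0.077, 0.049), k4=(0.077, 0.049); state += dt/6·(k1+2k2+2k3+k4)
t=0.020: state=(0.832, 0.991)
t=0.040: state=(0.833, 0.992)
t=0.060: state=(0.835, 0.993)
continuing one RK4 step at a time; state shown every 25 steps (Δt=0.5):
t=0.500: state=(0.865, 1.015)
t=1.000: state=(0.892, 1.040)
t=1.500: state=(0.908, 1.065)
t=2.000: state=(0.913, 1.090)
t=2.500: state=(0.906, 1.114)
t=3.000: state=(0.885, 1.137)
t=3.500: state=(0.850, 1.159)
t=4.000: state=(0.798, 1.180)
t=4.500: state=(0.725, 1.198)
t=5.000: state=(0.622, 1.213)
t=5.500: state=(0.474, 1.225)
t=5.980: state=(0.261, 1.231)
next step: t=6.000: state=(0.250, 1.231) — v has crossed 0.26
linear interpolation between t=5.980 (0.26070) and t=6.000 (0.24963) → t≈5.981

t = 5.981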